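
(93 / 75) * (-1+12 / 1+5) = 496 / 25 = 19.84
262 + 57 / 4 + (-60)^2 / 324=10345 / 36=287.36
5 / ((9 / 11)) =55 / 9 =6.11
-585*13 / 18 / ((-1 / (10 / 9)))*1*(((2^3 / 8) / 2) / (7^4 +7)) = 4225 / 43344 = 0.10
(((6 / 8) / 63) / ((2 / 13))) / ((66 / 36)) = 13 / 308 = 0.04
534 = 534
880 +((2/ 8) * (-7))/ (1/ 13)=3429/ 4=857.25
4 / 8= 1 / 2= 0.50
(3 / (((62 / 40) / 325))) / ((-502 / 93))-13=-32513 / 251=-129.53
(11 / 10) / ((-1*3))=-11 / 30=-0.37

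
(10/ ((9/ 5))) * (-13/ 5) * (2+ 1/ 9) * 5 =-152.47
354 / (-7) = -354 / 7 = -50.57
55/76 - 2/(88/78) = -877/836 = -1.05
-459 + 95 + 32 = -332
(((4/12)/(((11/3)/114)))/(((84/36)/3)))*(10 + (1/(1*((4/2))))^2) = 21033/154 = 136.58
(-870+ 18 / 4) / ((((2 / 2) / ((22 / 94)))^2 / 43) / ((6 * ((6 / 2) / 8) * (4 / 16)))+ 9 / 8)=-324230148 / 704195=-460.43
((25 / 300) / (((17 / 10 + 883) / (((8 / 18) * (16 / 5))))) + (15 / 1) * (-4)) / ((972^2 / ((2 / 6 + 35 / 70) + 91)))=-0.01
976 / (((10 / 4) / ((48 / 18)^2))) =124928 / 45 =2776.18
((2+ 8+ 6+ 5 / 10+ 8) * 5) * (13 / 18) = 3185 / 36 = 88.47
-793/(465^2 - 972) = -793/215253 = -0.00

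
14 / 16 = 7 / 8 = 0.88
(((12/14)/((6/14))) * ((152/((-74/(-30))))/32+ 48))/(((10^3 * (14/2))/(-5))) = -7389/103600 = -0.07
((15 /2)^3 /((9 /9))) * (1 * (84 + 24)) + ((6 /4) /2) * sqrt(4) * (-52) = 45484.50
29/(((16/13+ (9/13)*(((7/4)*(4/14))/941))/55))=3001790/2317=1295.55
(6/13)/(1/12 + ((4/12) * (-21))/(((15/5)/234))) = -72/85163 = -0.00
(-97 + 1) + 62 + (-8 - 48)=-90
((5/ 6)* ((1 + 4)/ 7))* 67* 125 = 209375/ 42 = 4985.12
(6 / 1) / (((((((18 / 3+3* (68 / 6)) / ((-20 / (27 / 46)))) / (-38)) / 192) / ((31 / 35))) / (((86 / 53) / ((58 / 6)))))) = 298250752 / 53795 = 5544.21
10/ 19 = 0.53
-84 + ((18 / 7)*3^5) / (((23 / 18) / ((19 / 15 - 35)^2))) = 97368036 / 175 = 556388.78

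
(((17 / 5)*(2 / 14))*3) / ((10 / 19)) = 969 / 350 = 2.77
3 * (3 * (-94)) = -846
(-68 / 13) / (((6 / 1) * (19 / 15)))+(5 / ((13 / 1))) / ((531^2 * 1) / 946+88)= -61995660 / 90206623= -0.69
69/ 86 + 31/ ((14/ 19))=12905/ 301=42.87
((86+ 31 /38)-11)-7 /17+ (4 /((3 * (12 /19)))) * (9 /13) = 645517 /8398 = 76.87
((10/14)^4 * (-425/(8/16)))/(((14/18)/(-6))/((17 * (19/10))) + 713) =-0.31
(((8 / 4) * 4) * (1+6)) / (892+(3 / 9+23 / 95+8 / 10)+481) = 15960 / 391697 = 0.04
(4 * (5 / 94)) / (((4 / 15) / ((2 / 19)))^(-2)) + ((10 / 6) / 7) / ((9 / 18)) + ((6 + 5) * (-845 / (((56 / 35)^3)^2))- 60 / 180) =-2144340984211 / 3881041920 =-552.52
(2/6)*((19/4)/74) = 19/888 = 0.02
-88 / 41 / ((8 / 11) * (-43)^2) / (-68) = 121 / 5155012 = 0.00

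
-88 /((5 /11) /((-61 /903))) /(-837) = -59048 /3779055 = -0.02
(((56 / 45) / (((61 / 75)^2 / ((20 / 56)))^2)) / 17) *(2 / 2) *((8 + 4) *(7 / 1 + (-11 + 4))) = 0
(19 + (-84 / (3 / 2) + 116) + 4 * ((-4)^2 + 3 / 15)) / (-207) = -719 / 1035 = -0.69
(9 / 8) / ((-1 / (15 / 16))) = -135 / 128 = -1.05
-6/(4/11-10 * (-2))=-33/112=-0.29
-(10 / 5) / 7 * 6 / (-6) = 2 / 7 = 0.29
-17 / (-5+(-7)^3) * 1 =17 / 348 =0.05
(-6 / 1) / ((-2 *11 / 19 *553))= 57 / 6083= 0.01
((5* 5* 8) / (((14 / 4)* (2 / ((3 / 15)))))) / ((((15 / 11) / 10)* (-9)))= -880 / 189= -4.66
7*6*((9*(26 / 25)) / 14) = 28.08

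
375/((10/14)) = 525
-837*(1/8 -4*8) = 213435/8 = 26679.38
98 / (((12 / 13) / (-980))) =-312130 / 3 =-104043.33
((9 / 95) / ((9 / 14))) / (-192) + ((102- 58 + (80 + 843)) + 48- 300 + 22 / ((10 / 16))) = 6841817 / 9120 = 750.20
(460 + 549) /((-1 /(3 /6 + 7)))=-15135 /2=-7567.50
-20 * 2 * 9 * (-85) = 30600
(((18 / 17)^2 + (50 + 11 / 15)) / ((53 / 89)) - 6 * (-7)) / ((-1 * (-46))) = 29655931 / 10568730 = 2.81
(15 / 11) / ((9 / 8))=1.21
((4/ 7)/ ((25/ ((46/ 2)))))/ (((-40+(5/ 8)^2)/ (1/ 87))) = -5888/ 38595375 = -0.00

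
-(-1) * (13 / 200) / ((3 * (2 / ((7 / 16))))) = 91 / 19200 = 0.00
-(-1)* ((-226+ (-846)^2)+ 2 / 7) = 5008432 / 7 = 715490.29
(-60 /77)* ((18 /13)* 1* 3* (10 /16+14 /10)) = -6561 /1001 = -6.55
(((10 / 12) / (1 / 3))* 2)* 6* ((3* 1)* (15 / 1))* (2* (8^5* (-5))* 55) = -24330240000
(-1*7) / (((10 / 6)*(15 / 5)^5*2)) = -7 / 810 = -0.01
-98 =-98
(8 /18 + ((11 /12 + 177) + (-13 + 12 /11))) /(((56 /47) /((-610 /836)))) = -944891525 /9269568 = -101.93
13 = 13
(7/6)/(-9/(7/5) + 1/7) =-49/264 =-0.19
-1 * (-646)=646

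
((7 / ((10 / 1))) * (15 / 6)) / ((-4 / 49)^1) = -343 / 16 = -21.44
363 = 363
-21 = -21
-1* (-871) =871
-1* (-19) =19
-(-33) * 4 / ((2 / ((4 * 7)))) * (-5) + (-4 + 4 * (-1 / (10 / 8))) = -9247.20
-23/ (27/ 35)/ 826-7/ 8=-11611/ 12744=-0.91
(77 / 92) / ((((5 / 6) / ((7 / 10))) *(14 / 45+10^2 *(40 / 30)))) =0.01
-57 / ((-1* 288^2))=19 / 27648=0.00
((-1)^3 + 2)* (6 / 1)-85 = -79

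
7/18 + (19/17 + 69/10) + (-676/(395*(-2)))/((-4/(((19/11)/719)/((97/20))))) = 389756562647/46364100255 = 8.41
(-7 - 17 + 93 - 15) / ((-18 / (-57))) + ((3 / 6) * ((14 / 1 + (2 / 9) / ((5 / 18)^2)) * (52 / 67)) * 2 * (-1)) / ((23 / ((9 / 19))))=124970229 / 731975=170.73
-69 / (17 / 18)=-1242 / 17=-73.06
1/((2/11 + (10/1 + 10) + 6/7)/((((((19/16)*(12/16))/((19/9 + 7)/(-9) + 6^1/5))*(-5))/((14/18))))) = -1485/1024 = -1.45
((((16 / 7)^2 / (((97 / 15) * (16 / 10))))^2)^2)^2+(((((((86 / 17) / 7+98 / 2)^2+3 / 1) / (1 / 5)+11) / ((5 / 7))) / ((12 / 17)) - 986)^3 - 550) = 3625266669909558327381330896375378546230772590229017 / 276403176425810060240618105480633688000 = 13115864719024.40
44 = 44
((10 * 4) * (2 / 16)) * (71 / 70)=71 / 14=5.07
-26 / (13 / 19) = -38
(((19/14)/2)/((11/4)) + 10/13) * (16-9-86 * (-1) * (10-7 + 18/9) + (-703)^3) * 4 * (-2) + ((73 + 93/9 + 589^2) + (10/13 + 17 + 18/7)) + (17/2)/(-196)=474940295137603/168168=2824201364.93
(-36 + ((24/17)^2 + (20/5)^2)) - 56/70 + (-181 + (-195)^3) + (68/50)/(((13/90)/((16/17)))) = -139292013784/18785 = -7415065.95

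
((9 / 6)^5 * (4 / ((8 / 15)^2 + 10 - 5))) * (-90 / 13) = -2460375 / 61828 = -39.79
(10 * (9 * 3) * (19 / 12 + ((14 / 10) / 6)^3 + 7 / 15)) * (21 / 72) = 389851 / 2400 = 162.44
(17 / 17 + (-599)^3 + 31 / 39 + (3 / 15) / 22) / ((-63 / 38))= 17518275689449 / 135135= 129635369.74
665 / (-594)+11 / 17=-4771 / 10098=-0.47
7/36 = 0.19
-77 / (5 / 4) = -308 / 5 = -61.60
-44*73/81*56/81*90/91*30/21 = -2569600/66339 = -38.73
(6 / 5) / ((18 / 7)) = 7 / 15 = 0.47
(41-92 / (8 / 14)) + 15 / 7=-825 / 7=-117.86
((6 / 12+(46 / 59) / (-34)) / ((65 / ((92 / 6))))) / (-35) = -7337 / 2281825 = -0.00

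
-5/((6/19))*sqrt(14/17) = -95*sqrt(238)/102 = -14.37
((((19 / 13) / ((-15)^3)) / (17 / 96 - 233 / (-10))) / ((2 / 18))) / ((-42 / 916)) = 278464 / 76910925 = 0.00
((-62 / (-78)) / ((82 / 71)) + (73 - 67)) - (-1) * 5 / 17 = 6.98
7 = 7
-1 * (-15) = 15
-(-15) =15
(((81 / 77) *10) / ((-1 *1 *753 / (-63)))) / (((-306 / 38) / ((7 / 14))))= -2565 / 46937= -0.05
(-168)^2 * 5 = 141120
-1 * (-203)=203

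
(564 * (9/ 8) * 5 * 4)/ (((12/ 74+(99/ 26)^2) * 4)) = 26450190/ 122231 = 216.40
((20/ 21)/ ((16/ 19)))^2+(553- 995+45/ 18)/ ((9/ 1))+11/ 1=-257927/ 7056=-36.55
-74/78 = -37/39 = -0.95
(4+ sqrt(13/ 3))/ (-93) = -0.07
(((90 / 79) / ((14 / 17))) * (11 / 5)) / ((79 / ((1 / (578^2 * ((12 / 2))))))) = 33 / 1717073848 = 0.00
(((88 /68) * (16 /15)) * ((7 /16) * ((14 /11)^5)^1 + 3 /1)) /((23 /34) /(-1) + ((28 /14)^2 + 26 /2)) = 45980864 /121886325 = 0.38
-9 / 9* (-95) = 95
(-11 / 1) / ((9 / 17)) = -187 / 9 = -20.78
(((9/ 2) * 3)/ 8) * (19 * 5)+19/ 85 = 218329/ 1360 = 160.54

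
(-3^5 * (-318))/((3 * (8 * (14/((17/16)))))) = 218943/896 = 244.36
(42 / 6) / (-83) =-0.08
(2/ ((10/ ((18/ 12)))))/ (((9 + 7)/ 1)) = 3/ 160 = 0.02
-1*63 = -63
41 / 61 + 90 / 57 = 2609 / 1159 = 2.25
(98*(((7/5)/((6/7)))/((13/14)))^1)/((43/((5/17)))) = 33614/28509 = 1.18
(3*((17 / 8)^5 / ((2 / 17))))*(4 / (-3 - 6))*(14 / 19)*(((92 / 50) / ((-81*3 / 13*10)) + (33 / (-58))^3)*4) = 194294735078346329 / 691839055872000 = 280.84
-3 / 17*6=-18 / 17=-1.06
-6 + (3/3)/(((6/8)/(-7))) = -46/3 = -15.33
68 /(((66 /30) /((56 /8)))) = 2380 /11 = 216.36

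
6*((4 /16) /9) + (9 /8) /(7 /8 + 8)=125 /426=0.29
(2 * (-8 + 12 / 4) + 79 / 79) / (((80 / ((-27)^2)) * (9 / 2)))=-729 / 40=-18.22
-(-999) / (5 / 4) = 3996 / 5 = 799.20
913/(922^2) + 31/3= 26355343/2550252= 10.33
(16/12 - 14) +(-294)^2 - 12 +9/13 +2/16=26960591/312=86412.15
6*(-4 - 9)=-78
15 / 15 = 1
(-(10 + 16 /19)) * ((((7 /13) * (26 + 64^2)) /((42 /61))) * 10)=-86328420 /247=-349507.77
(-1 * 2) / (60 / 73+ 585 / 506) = -73876 / 73065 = -1.01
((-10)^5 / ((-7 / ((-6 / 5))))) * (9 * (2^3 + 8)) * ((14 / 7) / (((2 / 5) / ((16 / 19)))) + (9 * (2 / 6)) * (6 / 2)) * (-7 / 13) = 4337280000 / 247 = 17559838.06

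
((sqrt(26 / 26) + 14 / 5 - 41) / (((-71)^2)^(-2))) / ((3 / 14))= -22057339108 / 5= -4411467821.60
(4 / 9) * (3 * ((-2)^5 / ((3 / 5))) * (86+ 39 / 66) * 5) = -1016000 / 33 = -30787.88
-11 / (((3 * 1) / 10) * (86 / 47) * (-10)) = 517 / 258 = 2.00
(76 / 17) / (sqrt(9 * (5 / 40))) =152 * sqrt(2) / 51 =4.21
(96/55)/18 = 16/165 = 0.10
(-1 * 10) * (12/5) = -24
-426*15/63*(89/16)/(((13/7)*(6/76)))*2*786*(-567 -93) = 51902370300/13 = 3992490023.08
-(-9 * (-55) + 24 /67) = -33189 /67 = -495.36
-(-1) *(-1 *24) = -24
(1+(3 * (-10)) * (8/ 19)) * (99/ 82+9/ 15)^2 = -6386679/ 168100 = -37.99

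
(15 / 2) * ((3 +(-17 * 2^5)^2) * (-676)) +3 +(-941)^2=-1499525246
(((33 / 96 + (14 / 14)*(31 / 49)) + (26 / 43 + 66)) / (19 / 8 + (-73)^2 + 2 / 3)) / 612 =4556585 / 220018637328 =0.00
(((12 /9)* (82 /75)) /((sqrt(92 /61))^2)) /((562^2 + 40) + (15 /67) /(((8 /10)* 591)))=264085592 /86305605490575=0.00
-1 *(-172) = 172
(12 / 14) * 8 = 48 / 7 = 6.86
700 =700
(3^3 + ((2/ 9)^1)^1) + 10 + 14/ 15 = 1717/ 45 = 38.16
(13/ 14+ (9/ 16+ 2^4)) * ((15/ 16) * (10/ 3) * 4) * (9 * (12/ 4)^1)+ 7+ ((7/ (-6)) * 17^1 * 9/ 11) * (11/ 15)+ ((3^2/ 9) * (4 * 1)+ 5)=6616217/ 1120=5907.34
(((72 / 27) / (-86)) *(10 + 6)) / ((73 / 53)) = -0.36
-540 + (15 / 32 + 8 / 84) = -539.44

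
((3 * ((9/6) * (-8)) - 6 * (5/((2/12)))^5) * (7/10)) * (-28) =14288403528/5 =2857680705.60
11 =11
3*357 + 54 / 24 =4293 / 4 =1073.25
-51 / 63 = -17 / 21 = -0.81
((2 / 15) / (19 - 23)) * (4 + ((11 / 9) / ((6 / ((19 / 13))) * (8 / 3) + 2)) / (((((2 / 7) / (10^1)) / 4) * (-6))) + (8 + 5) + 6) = -34534 / 49815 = -0.69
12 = 12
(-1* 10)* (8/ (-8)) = 10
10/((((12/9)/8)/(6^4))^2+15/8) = 604661760/113374081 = 5.33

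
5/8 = 0.62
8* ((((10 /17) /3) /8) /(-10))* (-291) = 97 /17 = 5.71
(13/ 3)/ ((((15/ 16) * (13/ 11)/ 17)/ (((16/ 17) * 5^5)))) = 1760000/ 9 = 195555.56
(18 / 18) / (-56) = -1 / 56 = -0.02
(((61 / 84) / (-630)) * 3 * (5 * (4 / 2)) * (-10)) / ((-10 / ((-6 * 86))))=2623 / 147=17.84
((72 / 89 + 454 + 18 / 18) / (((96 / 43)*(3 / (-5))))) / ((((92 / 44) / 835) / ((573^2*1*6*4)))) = -1070781028124.61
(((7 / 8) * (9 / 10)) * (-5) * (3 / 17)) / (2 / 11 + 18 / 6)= -297 / 1360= -0.22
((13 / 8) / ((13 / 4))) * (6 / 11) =3 / 11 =0.27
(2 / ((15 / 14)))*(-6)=-56 / 5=-11.20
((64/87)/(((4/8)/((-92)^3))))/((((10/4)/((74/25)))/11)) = -162266120192/10875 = -14921022.55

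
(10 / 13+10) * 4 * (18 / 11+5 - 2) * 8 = 1597.76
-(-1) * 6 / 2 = 3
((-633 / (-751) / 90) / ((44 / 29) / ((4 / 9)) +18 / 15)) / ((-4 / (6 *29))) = -177451 / 2009676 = -0.09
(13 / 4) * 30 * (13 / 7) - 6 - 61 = 1597 / 14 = 114.07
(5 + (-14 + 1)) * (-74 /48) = 37 /3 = 12.33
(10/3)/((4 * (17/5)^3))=625/29478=0.02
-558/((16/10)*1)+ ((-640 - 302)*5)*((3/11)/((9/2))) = -27905/44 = -634.20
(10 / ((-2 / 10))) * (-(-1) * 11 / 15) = -110 / 3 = -36.67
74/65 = 1.14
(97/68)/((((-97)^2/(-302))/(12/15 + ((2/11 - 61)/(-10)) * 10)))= -511739/181390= -2.82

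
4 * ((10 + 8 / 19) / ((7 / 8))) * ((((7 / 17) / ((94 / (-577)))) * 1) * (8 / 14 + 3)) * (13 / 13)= -45698400 / 106267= -430.03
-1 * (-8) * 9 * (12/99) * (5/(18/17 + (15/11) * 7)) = 4.11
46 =46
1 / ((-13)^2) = 0.01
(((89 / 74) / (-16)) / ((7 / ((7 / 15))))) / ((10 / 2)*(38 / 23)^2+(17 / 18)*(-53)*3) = 47081 / 1282594640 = 0.00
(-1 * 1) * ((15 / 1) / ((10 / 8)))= -12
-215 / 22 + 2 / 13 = -2751 / 286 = -9.62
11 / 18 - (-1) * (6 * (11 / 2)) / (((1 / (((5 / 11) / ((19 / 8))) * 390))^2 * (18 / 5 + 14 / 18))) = 591373405157 / 14081166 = 41997.47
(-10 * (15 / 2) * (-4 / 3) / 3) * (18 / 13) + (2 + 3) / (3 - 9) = 3535 / 78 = 45.32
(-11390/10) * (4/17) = -268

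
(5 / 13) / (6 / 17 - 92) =-85 / 20254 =-0.00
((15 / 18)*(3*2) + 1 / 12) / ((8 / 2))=61 / 48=1.27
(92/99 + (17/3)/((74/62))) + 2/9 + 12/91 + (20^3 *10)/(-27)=-2956.93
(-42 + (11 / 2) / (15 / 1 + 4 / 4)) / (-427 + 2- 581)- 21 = -674699 / 32192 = -20.96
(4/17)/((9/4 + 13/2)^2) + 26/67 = 545738/1395275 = 0.39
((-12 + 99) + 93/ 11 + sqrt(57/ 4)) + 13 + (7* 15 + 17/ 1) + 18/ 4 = 238.73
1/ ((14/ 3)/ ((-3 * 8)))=-5.14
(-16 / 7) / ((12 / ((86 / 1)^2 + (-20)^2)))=-31184 / 21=-1484.95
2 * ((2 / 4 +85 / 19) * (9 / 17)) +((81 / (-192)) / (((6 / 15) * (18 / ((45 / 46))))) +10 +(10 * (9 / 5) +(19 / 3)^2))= 73.32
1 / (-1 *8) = -1 / 8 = -0.12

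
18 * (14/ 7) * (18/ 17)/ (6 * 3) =36/ 17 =2.12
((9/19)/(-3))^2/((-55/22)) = -18/1805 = -0.01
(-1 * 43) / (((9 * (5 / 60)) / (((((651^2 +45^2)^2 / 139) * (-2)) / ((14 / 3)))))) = 32053832015.90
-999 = -999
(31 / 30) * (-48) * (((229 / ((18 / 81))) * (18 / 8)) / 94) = -575019 / 470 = -1223.44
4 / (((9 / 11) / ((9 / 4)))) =11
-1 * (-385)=385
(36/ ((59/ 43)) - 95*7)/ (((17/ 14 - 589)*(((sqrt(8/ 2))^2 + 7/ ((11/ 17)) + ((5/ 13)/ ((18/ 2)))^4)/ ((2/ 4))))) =13943157489261/ 380246842186702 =0.04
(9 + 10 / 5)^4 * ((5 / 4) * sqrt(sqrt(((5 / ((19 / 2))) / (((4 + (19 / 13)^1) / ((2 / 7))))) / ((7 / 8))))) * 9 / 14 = 658845 * 130^(1 / 4) * 1349^(3 / 4) * sqrt(7) / 264404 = 4955.18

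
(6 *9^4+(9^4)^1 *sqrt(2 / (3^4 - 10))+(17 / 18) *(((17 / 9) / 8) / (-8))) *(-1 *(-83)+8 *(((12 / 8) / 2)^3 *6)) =2709693 *sqrt(142) / 284+168564462787 / 41472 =4178232.81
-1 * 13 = -13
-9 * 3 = -27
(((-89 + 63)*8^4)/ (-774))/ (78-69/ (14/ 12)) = 93184/ 12771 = 7.30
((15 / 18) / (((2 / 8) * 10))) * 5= 5 / 3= 1.67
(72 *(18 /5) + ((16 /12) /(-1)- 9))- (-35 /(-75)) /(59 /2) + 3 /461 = 33843356 /135995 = 248.86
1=1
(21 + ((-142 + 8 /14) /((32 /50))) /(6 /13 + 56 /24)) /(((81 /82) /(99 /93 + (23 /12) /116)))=-225969015523 /3555897408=-63.55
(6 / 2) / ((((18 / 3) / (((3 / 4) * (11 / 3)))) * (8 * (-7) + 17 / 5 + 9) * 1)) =-55 / 1744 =-0.03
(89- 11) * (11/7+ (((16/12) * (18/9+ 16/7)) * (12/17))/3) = 27066/119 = 227.45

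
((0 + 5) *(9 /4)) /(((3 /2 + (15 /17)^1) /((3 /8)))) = 1.77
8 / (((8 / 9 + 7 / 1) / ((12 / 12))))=72 / 71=1.01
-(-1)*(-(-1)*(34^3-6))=39298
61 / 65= 0.94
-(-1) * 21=21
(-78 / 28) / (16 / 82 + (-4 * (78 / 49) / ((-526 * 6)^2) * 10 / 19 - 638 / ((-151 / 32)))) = -6663613566519 / 323886795488146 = -0.02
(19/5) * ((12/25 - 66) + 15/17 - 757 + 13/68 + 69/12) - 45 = -6682374/2125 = -3144.65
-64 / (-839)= 64 / 839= 0.08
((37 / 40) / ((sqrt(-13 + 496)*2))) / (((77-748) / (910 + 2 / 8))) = -12247*sqrt(483) / 9428160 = -0.03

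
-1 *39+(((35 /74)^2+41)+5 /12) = 10844 /4107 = 2.64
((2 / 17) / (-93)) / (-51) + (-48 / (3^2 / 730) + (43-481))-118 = -358754194 / 80631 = -4449.33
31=31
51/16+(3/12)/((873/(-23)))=44431/13968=3.18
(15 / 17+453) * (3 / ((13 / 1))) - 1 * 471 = -80943 / 221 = -366.26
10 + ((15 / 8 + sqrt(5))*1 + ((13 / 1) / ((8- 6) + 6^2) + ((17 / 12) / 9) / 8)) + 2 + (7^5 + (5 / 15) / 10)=sqrt(5) + 1380689851 / 82080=16823.51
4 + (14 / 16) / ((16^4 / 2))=4.00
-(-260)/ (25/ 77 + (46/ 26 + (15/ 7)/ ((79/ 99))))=20560540/ 377939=54.40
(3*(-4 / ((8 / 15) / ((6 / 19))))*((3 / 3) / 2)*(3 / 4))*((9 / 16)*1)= -3645 / 2432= -1.50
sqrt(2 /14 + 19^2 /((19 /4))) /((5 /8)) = 8 *sqrt(3731) /35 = 13.96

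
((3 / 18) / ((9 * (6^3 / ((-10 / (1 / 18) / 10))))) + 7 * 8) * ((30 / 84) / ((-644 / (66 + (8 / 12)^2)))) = -2358655 / 1143072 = -2.06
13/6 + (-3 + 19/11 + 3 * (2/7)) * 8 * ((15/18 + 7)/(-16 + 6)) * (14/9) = 18467/2970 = 6.22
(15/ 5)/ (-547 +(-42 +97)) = -1/ 164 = -0.01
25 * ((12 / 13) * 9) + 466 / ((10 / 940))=572152 / 13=44011.69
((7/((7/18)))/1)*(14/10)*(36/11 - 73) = -96642/55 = -1757.13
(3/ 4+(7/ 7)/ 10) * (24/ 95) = 102/ 475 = 0.21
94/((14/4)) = 26.86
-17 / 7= -2.43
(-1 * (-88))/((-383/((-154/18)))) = 6776/3447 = 1.97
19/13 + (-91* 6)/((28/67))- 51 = -35257/26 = -1356.04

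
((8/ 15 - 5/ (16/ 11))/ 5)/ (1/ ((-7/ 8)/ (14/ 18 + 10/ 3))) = 14637/ 118400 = 0.12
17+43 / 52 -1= 875 / 52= 16.83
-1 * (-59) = 59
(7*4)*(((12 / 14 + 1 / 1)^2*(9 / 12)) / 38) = 507 / 266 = 1.91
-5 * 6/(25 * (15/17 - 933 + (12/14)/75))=1785/1386508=0.00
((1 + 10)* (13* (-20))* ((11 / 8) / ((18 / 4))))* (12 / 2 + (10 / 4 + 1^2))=-149435 / 18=-8301.94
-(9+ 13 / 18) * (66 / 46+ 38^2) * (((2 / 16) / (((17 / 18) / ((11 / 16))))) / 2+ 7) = -89193841625 / 900864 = -99009.22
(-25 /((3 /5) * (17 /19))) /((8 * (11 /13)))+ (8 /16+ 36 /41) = -1012303 /184008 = -5.50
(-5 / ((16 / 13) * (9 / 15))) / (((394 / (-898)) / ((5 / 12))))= 729625 / 113472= 6.43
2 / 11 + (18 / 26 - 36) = -5023 / 143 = -35.13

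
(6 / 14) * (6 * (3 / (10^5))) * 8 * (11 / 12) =99 / 175000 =0.00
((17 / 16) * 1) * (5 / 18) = 85 / 288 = 0.30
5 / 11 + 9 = 104 / 11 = 9.45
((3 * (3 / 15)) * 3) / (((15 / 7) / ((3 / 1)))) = 63 / 25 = 2.52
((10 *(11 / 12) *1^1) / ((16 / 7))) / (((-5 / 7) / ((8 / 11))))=-49 / 12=-4.08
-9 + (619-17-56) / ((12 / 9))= 801 / 2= 400.50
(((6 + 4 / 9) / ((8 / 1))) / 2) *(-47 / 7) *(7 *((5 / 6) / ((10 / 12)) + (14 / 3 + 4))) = -183.00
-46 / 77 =-0.60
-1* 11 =-11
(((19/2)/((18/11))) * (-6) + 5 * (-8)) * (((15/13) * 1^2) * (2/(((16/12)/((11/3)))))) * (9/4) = -222255/208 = -1068.53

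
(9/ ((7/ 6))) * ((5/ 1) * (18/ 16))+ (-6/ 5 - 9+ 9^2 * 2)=27327/ 140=195.19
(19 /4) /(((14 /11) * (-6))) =-209 /336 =-0.62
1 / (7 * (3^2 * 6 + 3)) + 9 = 3592 / 399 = 9.00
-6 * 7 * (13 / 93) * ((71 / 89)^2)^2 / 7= -660703706 / 1945009471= -0.34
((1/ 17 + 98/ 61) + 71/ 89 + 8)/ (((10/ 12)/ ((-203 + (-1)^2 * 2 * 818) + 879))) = 787989984/ 27145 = 29028.92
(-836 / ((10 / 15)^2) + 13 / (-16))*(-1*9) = 270981 / 16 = 16936.31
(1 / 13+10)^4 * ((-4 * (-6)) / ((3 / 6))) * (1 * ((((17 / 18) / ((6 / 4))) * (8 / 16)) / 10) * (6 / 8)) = 5006498657 / 428415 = 11686.10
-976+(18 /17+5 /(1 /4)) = -16234 /17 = -954.94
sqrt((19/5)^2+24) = 6.20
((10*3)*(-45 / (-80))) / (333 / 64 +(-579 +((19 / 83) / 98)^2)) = -17863728120 / 607416371771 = -0.03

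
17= 17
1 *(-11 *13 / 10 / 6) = -143 / 60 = -2.38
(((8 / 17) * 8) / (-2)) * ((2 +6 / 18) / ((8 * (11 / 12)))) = -0.60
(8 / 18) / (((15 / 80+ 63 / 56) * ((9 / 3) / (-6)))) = -128 / 189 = -0.68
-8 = -8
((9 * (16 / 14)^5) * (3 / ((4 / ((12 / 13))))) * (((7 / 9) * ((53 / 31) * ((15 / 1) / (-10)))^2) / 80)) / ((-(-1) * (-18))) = -6471936 / 149978465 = -0.04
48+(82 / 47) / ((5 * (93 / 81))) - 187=-1010401 / 7285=-138.70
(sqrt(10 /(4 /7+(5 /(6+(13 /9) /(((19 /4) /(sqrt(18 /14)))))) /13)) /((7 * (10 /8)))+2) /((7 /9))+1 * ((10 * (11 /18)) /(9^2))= 72 * sqrt(11830 * sqrt(7)+544635) /(245 * sqrt(2704 * sqrt(7)+138453))+13507 /5103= 3.23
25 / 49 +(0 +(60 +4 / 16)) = 11909 / 196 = 60.76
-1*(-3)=3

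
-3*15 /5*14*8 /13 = -1008 /13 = -77.54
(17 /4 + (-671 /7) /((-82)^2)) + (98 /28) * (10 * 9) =3756447 /11767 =319.24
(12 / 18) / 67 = 2 / 201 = 0.01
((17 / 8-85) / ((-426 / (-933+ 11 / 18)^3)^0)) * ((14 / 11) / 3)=-1547 / 44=-35.16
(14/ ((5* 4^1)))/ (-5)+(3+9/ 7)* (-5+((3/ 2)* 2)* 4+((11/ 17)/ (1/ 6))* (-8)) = -614333/ 5950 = -103.25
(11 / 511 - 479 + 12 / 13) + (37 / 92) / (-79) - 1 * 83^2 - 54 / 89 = -31659144846243 / 4297037836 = -7367.67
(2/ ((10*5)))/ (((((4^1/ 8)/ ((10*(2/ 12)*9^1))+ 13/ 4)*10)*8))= 3/ 19700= 0.00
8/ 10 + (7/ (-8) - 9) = -363/ 40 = -9.08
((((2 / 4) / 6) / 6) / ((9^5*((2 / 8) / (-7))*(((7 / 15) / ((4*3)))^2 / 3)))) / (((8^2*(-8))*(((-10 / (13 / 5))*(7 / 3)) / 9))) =-13 / 508032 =-0.00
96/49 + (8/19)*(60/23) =65472/21413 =3.06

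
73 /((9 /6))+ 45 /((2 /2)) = 281 /3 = 93.67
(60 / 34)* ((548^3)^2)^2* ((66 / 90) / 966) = 982569626232127295731091400000.00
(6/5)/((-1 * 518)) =-3/1295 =-0.00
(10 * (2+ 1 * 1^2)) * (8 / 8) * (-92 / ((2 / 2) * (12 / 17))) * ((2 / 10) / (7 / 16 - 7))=12512 / 105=119.16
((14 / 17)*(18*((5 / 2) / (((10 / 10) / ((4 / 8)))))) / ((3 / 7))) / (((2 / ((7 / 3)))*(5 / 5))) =1715 / 34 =50.44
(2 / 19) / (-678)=-1 / 6441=-0.00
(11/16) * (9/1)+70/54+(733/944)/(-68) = 7.47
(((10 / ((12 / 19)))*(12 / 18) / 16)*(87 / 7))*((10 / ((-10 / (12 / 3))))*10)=-13775 / 42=-327.98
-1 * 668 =-668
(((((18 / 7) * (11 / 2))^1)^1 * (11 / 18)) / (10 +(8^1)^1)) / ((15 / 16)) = 484 / 945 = 0.51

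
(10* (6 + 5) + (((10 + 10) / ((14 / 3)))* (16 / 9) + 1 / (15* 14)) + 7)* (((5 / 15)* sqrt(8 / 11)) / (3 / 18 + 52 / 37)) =1936654* sqrt(22) / 403095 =22.53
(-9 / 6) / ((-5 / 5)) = 3 / 2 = 1.50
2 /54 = 1 /27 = 0.04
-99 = -99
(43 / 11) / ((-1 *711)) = -43 / 7821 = -0.01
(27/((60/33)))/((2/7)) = 2079/40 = 51.98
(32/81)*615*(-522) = -380480/3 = -126826.67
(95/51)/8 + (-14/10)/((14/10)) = -313/408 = -0.77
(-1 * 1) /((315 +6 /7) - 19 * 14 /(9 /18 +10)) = -21 /6101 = -0.00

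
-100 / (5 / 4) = -80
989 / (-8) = -989 / 8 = -123.62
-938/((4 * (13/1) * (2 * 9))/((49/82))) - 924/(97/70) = -2484388837/3722472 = -667.40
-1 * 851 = -851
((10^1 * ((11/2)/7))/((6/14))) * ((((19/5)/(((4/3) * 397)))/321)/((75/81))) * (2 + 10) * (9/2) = 50787/2123950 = 0.02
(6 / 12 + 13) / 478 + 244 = 233291 / 956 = 244.03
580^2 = 336400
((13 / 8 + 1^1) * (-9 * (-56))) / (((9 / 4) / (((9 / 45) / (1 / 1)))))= 588 / 5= 117.60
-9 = -9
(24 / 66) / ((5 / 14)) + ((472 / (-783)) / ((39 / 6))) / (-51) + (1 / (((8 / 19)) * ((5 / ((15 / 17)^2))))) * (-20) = -6189825229 / 970771230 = -6.38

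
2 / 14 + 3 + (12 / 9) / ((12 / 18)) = 36 / 7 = 5.14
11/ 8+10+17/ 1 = 227/ 8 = 28.38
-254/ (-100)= 127/ 50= 2.54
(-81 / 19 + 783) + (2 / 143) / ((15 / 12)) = 778.75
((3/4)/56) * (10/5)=3/112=0.03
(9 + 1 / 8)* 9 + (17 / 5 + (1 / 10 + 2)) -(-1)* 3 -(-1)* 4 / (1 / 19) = 1333 / 8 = 166.62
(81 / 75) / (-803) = -27 / 20075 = -0.00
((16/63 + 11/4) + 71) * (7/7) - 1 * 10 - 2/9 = 16073/252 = 63.78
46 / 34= 23 / 17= 1.35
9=9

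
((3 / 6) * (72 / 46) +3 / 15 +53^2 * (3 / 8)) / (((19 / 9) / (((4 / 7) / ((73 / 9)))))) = 78570729 / 2233070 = 35.19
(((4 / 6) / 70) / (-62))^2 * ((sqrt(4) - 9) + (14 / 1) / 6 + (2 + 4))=1 / 31785075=0.00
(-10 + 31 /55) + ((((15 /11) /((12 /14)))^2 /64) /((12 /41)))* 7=-15780173 /1858560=-8.49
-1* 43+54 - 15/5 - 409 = -401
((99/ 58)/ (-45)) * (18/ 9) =-11/ 145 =-0.08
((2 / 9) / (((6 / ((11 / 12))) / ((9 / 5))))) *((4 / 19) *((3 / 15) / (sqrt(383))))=11 *sqrt(383) / 1637325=0.00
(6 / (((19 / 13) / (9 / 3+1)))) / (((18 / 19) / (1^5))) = 52 / 3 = 17.33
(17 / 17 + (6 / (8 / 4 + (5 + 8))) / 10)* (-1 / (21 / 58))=-1508 / 525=-2.87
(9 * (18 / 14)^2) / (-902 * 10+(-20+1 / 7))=-81 / 49217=-0.00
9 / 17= 0.53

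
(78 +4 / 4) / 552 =79 / 552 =0.14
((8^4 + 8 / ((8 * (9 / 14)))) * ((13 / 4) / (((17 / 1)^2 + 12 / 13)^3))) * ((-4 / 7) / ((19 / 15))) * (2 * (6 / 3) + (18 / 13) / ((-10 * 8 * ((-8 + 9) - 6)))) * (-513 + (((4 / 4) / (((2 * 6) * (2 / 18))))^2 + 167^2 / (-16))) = 271738526964931 / 122071212788520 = 2.23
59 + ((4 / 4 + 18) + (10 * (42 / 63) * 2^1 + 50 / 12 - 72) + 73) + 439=535.50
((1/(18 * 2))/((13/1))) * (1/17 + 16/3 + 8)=683/23868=0.03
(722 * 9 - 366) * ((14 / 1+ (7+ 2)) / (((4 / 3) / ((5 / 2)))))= 264442.50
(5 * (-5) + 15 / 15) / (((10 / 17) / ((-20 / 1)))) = 816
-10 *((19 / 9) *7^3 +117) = -75700 / 9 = -8411.11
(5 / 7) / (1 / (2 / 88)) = 5 / 308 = 0.02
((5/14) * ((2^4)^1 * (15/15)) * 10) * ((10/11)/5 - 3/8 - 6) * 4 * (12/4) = -327000/77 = -4246.75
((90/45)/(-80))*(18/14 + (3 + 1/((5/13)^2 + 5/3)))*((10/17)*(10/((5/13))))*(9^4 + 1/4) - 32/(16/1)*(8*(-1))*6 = -2108698185/175168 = -12038.15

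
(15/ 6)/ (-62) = -0.04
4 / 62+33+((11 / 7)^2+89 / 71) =3967487 / 107849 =36.79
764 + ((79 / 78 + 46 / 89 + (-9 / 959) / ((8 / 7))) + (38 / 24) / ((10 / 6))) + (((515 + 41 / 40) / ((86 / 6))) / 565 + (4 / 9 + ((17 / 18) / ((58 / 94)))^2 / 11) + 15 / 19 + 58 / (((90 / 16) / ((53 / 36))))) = 214694010574848718036 / 274137302254218975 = 783.16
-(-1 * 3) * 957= 2871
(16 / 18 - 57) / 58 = -505 / 522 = -0.97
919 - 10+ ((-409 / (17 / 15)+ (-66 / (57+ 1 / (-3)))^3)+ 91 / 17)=338929826 / 614125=551.89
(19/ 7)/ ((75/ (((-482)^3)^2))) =453812576154011.92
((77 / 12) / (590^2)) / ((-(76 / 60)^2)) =-0.00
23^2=529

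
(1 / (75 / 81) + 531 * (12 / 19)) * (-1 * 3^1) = -479439 / 475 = -1009.35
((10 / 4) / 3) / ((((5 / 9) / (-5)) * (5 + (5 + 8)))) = -0.42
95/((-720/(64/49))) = -76/441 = -0.17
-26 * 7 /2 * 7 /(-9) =637 /9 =70.78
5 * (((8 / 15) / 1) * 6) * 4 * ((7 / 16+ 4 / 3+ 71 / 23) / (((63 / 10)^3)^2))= 21452000000 / 4314121652421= 0.00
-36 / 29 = -1.24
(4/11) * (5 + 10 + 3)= 6.55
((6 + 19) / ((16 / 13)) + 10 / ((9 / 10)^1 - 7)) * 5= 93.37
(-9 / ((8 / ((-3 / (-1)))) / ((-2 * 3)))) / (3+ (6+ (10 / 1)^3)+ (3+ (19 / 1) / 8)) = 54 / 2705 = 0.02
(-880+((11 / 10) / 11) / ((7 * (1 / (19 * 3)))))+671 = -14573 / 70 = -208.19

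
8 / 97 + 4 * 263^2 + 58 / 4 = 53677973 / 194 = 276690.58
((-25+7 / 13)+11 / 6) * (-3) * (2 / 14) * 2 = 1765 / 91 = 19.40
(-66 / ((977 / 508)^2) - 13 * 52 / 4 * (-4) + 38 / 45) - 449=9020335757 / 42953805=210.00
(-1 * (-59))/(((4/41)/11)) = 26609/4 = 6652.25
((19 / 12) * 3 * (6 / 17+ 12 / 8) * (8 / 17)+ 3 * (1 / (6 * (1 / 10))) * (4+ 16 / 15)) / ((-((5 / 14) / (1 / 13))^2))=-1001756 / 732615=-1.37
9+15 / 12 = 41 / 4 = 10.25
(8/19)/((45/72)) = 64/95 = 0.67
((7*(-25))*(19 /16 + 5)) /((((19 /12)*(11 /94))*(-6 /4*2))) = 74025 /38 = 1948.03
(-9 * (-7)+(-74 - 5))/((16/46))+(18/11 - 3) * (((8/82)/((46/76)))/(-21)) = -3339346/72611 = -45.99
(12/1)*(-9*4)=-432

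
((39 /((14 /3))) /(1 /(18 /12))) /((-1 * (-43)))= 351 /1204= 0.29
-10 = -10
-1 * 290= -290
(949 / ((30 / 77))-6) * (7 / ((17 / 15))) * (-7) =-3571757 / 34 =-105051.68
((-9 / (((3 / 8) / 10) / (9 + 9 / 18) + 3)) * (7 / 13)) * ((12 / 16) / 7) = -1710 / 9893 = -0.17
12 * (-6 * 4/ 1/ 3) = -96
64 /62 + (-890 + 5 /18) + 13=-488635 /558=-875.69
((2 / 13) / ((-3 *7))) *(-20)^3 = 16000 / 273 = 58.61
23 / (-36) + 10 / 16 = -1 / 72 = -0.01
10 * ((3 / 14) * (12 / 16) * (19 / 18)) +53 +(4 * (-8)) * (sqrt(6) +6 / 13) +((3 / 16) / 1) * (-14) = 6789 / 182-32 * sqrt(6) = -41.08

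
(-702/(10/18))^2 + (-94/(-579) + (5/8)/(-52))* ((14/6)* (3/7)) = 9614599060361/6021600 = 1596685.11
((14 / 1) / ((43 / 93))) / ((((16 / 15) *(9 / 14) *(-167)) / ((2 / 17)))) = -7595 / 244154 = -0.03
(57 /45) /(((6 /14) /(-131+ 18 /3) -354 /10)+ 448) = 3325 /1083066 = 0.00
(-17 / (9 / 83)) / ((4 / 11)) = -15521 / 36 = -431.14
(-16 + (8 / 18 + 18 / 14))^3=-726572699 / 250047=-2905.74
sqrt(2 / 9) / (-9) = -sqrt(2) / 27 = -0.05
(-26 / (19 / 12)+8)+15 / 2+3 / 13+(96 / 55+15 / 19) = 50119 / 27170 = 1.84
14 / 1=14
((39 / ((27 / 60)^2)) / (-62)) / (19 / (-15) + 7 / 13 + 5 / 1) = -169000 / 232407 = -0.73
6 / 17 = 0.35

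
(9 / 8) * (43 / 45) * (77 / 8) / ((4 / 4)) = 3311 / 320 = 10.35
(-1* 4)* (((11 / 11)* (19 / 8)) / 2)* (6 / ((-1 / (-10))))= -285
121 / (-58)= -121 / 58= -2.09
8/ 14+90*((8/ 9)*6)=3364/ 7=480.57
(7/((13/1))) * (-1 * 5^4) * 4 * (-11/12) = 48125/39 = 1233.97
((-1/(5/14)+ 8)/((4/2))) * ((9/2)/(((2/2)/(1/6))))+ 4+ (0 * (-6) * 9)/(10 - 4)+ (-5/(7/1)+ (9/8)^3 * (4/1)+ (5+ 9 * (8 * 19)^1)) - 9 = 6159691/4480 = 1374.93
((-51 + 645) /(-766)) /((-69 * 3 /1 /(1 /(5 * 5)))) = 33 /220225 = 0.00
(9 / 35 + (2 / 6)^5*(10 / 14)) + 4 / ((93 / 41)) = 76216 / 37665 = 2.02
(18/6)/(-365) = -3/365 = -0.01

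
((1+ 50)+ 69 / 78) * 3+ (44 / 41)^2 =6853343 / 43706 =156.81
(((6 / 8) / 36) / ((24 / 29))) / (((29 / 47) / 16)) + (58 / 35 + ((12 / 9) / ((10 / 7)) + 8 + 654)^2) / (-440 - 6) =-2766904073 / 2809800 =-984.73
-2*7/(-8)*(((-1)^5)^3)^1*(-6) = 21/2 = 10.50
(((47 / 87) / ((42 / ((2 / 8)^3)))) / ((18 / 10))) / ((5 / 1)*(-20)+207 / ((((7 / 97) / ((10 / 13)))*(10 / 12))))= 3055 / 69710201856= 0.00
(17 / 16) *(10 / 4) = 2.66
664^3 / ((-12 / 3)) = -73188736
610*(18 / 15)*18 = 13176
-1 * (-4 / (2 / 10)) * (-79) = -1580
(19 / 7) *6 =114 / 7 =16.29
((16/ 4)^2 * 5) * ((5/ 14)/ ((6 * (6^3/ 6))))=25/ 189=0.13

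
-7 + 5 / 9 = -58 / 9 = -6.44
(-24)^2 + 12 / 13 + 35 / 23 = 172955 / 299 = 578.44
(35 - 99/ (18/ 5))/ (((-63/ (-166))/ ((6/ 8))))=415/ 28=14.82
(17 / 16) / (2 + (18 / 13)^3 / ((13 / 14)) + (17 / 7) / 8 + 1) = 199927 / 1159538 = 0.17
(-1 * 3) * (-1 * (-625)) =-1875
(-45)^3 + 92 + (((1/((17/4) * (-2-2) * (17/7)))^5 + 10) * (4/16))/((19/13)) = -13947407849000770213/153215536434124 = -91031.29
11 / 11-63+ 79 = 17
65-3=62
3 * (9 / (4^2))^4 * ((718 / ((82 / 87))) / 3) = 204919713 / 2686976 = 76.26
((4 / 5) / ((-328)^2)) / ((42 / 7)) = 1 / 806880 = 0.00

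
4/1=4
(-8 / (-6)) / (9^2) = 4 / 243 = 0.02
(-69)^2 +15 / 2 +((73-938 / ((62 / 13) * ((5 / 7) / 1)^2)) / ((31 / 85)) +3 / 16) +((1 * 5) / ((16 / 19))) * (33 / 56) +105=17308797699 / 4305280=4020.37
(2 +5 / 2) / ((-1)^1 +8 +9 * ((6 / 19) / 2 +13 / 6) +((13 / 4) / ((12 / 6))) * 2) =342 / 2369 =0.14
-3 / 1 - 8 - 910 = -921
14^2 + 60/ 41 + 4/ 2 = 8178/ 41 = 199.46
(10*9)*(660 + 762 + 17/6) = 128235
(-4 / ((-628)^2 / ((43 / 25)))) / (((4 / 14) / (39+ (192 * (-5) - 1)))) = 138761 / 2464900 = 0.06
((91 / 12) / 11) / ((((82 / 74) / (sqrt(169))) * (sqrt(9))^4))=43771 / 438372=0.10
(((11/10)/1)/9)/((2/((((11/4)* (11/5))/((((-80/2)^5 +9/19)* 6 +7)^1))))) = -25289/42024959326800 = -0.00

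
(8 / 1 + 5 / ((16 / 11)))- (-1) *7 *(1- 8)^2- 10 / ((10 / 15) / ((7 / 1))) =3991 / 16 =249.44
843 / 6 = 140.50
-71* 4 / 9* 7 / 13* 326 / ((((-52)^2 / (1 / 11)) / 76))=-3078418 / 217503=-14.15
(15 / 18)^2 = 25 / 36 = 0.69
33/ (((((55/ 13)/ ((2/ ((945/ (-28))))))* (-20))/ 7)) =182/ 1125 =0.16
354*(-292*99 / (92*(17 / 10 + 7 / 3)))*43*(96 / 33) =-9600819840 / 2783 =-3449809.50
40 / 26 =1.54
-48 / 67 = -0.72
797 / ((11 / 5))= 3985 / 11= 362.27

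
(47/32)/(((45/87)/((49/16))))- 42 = -255773/7680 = -33.30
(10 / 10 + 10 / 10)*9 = 18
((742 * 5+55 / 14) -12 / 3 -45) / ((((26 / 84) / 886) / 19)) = 2591207118 / 13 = 199323624.46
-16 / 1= -16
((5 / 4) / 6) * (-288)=-60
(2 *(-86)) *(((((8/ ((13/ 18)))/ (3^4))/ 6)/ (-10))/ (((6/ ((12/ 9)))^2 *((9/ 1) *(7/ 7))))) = 2752/ 1279395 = 0.00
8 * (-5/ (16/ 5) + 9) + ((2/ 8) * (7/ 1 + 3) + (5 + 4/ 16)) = 269/ 4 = 67.25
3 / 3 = 1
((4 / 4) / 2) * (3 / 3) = 1 / 2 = 0.50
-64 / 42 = -1.52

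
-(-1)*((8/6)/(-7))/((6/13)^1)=-26/63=-0.41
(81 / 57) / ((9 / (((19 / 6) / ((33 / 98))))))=49 / 33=1.48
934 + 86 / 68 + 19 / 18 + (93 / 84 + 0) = 4015939 / 4284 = 937.43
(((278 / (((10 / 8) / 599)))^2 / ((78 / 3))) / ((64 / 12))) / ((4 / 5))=20797182363 / 130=159978325.87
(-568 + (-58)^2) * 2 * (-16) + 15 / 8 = -715761 / 8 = -89470.12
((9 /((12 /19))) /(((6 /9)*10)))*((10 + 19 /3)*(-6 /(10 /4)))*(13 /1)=-108927 /100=-1089.27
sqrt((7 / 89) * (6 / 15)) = sqrt(6230) / 445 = 0.18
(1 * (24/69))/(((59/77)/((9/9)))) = 0.45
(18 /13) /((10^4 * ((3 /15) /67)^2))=40401 /2600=15.54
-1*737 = -737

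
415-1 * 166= 249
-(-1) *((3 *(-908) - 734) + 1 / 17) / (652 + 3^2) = -58785 / 11237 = -5.23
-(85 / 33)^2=-7225 / 1089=-6.63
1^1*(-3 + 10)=7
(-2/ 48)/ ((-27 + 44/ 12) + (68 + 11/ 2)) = -1/ 1204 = -0.00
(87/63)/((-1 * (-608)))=29/12768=0.00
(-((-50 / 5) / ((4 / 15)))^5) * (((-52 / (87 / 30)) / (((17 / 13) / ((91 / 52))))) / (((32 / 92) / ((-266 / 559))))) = 3302913427734375 / 1356736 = 2434455507.73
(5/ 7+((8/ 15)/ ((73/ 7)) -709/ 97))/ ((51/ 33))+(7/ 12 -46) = -2510268259/ 50558340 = -49.65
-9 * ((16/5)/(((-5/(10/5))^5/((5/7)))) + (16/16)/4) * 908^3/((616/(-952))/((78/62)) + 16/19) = -420691947880705488/90321875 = -4657697239.80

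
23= 23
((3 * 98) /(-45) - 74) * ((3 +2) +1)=-483.20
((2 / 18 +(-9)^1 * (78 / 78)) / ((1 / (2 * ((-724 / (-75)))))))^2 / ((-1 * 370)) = -268378112 / 3371625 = -79.60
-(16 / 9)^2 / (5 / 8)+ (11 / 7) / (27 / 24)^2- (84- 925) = 2373419 / 2835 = 837.18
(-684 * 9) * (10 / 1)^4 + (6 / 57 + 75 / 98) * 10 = -57312351895 / 931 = -61559991.29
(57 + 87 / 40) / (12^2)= 263 / 640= 0.41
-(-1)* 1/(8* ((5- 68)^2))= 1/31752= 0.00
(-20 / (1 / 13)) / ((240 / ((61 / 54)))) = -793 / 648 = -1.22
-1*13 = -13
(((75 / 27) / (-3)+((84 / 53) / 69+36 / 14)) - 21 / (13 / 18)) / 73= -82090585 / 218641059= -0.38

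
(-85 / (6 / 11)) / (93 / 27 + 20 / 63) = -6545 / 158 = -41.42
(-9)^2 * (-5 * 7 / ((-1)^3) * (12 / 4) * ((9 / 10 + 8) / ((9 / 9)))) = 151389 / 2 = 75694.50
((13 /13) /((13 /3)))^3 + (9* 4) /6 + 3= 19800 /2197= 9.01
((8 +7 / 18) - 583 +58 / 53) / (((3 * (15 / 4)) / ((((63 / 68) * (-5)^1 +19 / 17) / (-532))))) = -26153053 / 77651784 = -0.34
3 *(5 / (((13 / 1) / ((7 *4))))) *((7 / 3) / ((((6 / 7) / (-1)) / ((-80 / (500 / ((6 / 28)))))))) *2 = 392 / 65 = 6.03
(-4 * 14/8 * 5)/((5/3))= -21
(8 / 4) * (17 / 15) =34 / 15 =2.27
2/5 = 0.40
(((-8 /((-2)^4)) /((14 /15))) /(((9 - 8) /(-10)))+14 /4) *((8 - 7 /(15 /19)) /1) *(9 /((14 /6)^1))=-7254 /245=-29.61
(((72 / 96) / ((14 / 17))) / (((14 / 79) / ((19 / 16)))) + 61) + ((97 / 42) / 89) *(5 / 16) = 224770405 / 3349248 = 67.11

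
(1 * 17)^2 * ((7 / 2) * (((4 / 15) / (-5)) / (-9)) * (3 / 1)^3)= 4046 / 25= 161.84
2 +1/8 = 17/8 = 2.12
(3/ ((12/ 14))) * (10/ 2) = 35/ 2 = 17.50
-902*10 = -9020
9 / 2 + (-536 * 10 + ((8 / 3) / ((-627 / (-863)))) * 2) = -20119775 / 3762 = -5348.16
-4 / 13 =-0.31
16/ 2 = 8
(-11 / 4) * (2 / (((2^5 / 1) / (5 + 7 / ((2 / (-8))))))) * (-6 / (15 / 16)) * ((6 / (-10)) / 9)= 253 / 150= 1.69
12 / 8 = 3 / 2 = 1.50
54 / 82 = 0.66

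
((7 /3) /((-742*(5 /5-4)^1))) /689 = 0.00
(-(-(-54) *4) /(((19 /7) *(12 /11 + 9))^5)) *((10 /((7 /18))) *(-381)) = 23572223172960 /171702502583743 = 0.14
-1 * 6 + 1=-5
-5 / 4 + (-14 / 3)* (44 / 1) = -2479 / 12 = -206.58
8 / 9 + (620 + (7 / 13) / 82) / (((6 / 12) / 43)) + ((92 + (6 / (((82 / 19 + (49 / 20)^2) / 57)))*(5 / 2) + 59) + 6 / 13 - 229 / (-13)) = 20153021673425 / 376175943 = 53573.39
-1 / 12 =-0.08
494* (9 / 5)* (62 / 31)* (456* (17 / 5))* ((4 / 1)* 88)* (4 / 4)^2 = 24263635968 / 25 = 970545438.72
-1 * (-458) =458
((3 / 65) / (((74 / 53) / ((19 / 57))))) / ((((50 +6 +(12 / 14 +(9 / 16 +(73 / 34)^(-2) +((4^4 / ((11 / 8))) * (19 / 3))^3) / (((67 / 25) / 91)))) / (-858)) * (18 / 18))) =-0.00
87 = 87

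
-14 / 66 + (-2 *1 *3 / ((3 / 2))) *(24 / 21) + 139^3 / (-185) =-620582414 / 42735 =-14521.64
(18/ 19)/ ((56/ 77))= 99/ 76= 1.30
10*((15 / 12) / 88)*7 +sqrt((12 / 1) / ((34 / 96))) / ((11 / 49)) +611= 1176*sqrt(17) / 187 +107711 / 176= 637.92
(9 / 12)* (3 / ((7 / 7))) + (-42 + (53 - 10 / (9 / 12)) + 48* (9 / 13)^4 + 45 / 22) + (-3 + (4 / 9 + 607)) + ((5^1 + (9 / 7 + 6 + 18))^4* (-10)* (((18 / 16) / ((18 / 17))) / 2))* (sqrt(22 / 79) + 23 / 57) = -10731054160* sqrt(1738) / 189679 - 930183971018220805 / 515958006564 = -4161394.77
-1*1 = -1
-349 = -349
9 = 9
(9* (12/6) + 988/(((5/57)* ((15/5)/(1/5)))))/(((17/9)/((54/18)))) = 518994/425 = 1221.16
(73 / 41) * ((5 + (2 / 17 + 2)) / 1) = 8833 / 697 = 12.67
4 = 4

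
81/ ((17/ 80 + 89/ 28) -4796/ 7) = -45360/ 381781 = -0.12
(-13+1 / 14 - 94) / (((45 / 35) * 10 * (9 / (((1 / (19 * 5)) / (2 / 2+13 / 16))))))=-0.01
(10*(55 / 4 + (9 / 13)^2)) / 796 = 0.18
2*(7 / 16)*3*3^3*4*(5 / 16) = 2835 / 32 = 88.59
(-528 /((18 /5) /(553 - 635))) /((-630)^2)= 1804 /59535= 0.03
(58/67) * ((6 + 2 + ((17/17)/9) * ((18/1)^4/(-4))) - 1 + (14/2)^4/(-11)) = -1995200/737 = -2707.19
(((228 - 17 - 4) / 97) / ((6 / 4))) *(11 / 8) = 759 / 388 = 1.96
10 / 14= 5 / 7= 0.71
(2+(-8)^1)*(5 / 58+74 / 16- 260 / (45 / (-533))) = -6439949 / 348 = -18505.60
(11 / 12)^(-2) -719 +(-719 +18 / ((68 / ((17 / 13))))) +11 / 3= -13522739 / 9438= -1432.80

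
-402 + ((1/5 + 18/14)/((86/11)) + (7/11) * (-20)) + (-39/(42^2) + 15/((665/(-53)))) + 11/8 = -21897305783/52843560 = -414.38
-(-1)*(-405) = -405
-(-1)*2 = 2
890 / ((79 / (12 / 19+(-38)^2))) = 24428720 / 1501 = 16274.96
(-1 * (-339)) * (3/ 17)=1017/ 17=59.82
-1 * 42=-42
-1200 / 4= -300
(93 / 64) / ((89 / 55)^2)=281325 / 506944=0.55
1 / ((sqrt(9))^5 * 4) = 1 / 972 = 0.00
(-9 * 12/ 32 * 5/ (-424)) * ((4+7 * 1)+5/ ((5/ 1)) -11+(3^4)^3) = 35872335/ 1696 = 21151.14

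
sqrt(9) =3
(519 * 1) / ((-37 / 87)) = -1220.35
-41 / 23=-1.78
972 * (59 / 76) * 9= 129033 / 19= 6791.21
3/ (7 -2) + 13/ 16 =113/ 80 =1.41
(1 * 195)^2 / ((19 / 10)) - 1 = 380231 / 19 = 20012.16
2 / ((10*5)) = 1 / 25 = 0.04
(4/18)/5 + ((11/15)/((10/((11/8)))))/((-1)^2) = 523/3600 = 0.15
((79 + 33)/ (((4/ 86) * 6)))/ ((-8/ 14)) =-2107/ 3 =-702.33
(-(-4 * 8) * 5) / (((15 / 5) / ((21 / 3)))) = 373.33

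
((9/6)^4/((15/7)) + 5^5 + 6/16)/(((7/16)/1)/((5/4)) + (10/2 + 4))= 250219/748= 334.52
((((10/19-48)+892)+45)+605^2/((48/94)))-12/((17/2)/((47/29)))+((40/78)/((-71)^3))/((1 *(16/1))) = 250232375712753519/348665443048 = 717686.20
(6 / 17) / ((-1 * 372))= -1 / 1054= -0.00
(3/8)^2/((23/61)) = 549/1472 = 0.37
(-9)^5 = -59049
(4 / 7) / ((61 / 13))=52 / 427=0.12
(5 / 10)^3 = 1 / 8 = 0.12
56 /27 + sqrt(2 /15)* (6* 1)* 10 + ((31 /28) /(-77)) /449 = 54209627 /26137188 + 4* sqrt(30) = 23.98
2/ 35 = 0.06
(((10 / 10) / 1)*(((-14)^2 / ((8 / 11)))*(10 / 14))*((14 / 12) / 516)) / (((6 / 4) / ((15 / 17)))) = 0.26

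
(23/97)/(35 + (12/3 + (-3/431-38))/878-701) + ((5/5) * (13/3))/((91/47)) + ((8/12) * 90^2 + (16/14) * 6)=2777070468455821/513407608665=5409.09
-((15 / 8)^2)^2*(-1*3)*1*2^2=151875 / 1024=148.32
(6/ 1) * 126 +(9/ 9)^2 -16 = 741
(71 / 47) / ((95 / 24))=1704 / 4465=0.38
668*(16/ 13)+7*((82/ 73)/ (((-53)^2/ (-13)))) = 2191552210/ 2665741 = 822.12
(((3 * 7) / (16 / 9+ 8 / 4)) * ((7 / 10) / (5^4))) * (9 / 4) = 11907 / 850000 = 0.01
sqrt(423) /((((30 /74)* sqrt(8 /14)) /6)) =111* sqrt(329) /5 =402.67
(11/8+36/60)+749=30039/40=750.98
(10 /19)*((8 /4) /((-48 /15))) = -25 /76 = -0.33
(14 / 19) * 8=112 / 19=5.89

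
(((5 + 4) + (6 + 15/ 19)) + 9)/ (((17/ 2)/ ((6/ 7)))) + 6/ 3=10174/ 2261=4.50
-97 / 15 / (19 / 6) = -2.04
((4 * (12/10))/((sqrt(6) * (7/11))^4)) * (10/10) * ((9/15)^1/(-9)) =-29282/540225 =-0.05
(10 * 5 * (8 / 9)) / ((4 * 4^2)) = 25 / 36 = 0.69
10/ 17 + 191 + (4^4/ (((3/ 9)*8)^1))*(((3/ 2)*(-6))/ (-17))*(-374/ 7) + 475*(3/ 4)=-1031773/ 476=-2167.59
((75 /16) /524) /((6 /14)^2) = 1225 /25152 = 0.05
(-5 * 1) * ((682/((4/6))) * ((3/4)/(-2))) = 15345/8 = 1918.12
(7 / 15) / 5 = 7 / 75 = 0.09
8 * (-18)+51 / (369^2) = -6535711 / 45387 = -144.00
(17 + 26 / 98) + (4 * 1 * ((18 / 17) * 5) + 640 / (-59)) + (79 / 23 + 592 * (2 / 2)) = 704260259 / 1130381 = 623.03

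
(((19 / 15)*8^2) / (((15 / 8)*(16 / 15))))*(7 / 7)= 608 / 15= 40.53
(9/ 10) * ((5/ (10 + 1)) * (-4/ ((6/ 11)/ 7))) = -21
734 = 734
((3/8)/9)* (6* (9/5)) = 9/20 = 0.45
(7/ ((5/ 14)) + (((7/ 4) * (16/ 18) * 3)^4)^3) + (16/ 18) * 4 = 283469623405538/ 2657205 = 106679621.41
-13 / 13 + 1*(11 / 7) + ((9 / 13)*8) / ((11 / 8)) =4604 / 1001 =4.60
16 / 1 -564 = -548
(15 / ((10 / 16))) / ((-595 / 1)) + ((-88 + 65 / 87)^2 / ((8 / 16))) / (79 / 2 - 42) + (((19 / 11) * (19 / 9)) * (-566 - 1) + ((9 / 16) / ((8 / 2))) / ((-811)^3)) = -13796736204140555337193 / 1691183344015408320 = -8158.04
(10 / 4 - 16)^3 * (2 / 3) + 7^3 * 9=5787 / 4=1446.75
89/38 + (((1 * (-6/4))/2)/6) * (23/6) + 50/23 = 84677/20976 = 4.04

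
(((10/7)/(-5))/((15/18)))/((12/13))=-13/35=-0.37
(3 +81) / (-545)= -84 / 545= -0.15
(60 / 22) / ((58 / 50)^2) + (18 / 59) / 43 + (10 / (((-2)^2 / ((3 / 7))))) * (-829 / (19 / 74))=-10791982859121 / 3121481671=-3457.33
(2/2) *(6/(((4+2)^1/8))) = 8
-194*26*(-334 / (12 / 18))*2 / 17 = 5054088 / 17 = 297299.29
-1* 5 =-5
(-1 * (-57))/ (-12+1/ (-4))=-228/ 49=-4.65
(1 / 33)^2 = 1 / 1089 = 0.00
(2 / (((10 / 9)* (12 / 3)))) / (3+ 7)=9 / 200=0.04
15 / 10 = 1.50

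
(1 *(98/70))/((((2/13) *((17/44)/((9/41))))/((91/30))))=15.68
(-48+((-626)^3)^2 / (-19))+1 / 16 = -962866289156324589 / 304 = -3167323319593172.99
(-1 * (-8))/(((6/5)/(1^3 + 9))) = 200/3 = 66.67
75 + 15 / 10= 153 / 2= 76.50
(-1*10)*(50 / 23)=-500 / 23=-21.74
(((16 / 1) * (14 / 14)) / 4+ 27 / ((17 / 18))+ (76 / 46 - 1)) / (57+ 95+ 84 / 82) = 532877 / 2453134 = 0.22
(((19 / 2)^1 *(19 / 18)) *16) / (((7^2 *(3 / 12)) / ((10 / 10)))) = 5776 / 441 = 13.10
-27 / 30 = -9 / 10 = -0.90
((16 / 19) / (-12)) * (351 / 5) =-468 / 95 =-4.93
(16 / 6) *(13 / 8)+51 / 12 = 103 / 12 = 8.58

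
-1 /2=-0.50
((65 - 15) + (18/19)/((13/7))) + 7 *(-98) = -635.49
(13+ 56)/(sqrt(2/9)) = 146.37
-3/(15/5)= -1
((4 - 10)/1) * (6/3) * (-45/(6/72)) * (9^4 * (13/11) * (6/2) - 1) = 1658024640/11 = 150729512.73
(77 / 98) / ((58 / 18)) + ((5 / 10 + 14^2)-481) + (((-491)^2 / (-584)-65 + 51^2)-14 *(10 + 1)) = 199752285 / 118552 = 1684.93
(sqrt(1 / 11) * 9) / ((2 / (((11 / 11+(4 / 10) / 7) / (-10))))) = -333 * sqrt(11) / 7700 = -0.14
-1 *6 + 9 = 3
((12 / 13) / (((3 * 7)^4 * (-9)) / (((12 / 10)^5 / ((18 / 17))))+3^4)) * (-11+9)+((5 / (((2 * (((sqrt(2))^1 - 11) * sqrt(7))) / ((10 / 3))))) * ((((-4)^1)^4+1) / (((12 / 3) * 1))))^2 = 454086875 * sqrt(2) / 7137144+495210310587742507 / 1392171551302896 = 445.69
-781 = -781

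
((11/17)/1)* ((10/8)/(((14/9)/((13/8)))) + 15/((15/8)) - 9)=1507/7616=0.20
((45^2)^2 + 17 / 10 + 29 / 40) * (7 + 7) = 1148175679 / 20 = 57408783.95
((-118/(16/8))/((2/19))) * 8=-4484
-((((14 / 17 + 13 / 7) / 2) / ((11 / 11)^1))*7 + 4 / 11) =-9.75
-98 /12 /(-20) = 49 /120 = 0.41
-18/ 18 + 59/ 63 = -4/ 63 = -0.06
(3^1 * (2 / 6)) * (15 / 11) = 15 / 11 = 1.36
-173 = -173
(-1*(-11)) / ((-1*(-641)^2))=-11 / 410881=-0.00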